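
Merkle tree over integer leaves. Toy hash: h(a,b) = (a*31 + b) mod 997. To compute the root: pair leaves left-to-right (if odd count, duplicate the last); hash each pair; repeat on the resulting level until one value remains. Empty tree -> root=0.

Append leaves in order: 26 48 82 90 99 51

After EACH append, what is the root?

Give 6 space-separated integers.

Answer: 26 854 185 193 680 141

Derivation:
After append 26 (leaves=[26]):
  L0: [26]
  root=26
After append 48 (leaves=[26, 48]):
  L0: [26, 48]
  L1: h(26,48)=(26*31+48)%997=854 -> [854]
  root=854
After append 82 (leaves=[26, 48, 82]):
  L0: [26, 48, 82]
  L1: h(26,48)=(26*31+48)%997=854 h(82,82)=(82*31+82)%997=630 -> [854, 630]
  L2: h(854,630)=(854*31+630)%997=185 -> [185]
  root=185
After append 90 (leaves=[26, 48, 82, 90]):
  L0: [26, 48, 82, 90]
  L1: h(26,48)=(26*31+48)%997=854 h(82,90)=(82*31+90)%997=638 -> [854, 638]
  L2: h(854,638)=(854*31+638)%997=193 -> [193]
  root=193
After append 99 (leaves=[26, 48, 82, 90, 99]):
  L0: [26, 48, 82, 90, 99]
  L1: h(26,48)=(26*31+48)%997=854 h(82,90)=(82*31+90)%997=638 h(99,99)=(99*31+99)%997=177 -> [854, 638, 177]
  L2: h(854,638)=(854*31+638)%997=193 h(177,177)=(177*31+177)%997=679 -> [193, 679]
  L3: h(193,679)=(193*31+679)%997=680 -> [680]
  root=680
After append 51 (leaves=[26, 48, 82, 90, 99, 51]):
  L0: [26, 48, 82, 90, 99, 51]
  L1: h(26,48)=(26*31+48)%997=854 h(82,90)=(82*31+90)%997=638 h(99,51)=(99*31+51)%997=129 -> [854, 638, 129]
  L2: h(854,638)=(854*31+638)%997=193 h(129,129)=(129*31+129)%997=140 -> [193, 140]
  L3: h(193,140)=(193*31+140)%997=141 -> [141]
  root=141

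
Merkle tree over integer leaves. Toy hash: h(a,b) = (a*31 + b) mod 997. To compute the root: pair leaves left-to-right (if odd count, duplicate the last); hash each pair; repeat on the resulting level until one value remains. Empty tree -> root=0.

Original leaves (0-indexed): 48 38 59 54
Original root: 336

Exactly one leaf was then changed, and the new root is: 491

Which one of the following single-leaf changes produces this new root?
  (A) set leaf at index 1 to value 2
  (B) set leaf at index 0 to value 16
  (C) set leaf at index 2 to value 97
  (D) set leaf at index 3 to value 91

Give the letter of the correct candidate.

Original leaves: [48, 38, 59, 54]
Target new root: 491
Try each candidate change and compute the resulting root:
Candidate A: set leaf[1] = 2 -> leaves = [48, 2, 59, 54]
  L0: [48, 2, 59, 54]
  L1: h(48,2)=(48*31+2)%997=493 h(59,54)=(59*31+54)%997=886 -> [493, 886]
  L2: h(493,886)=(493*31+886)%997=217 -> [217]
  root = 217 != target 491
Candidate B: set leaf[0] = 16 -> leaves = [16, 38, 59, 54]
  L0: [16, 38, 59, 54]
  L1: h(16,38)=(16*31+38)%997=534 h(59,54)=(59*31+54)%997=886 -> [534, 886]
  L2: h(534,886)=(534*31+886)%997=491 -> [491]
  root = 491 == target 491  ** MATCH **
Candidate C: set leaf[2] = 97 -> leaves = [48, 38, 97, 54]
  L0: [48, 38, 97, 54]
  L1: h(48,38)=(48*31+38)%997=529 h(97,54)=(97*31+54)%997=70 -> [529, 70]
  L2: h(529,70)=(529*31+70)%997=517 -> [517]
  root = 517 != target 491
Candidate D: set leaf[3] = 91 -> leaves = [48, 38, 59, 91]
  L0: [48, 38, 59, 91]
  L1: h(48,38)=(48*31+38)%997=529 h(59,91)=(59*31+91)%997=923 -> [529, 923]
  L2: h(529,923)=(529*31+923)%997=373 -> [373]
  root = 373 != target 491
Candidate B produces the target root.

Answer: B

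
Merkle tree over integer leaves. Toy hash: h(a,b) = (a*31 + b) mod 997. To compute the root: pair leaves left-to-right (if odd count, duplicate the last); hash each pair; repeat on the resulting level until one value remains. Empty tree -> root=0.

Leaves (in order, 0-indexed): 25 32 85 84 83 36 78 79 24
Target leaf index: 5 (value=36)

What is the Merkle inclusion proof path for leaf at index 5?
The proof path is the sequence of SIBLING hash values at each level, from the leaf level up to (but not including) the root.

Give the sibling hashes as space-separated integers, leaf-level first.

Answer: 83 503 817 796

Derivation:
L0 (leaves): [25, 32, 85, 84, 83, 36, 78, 79, 24], target index=5
L1: h(25,32)=(25*31+32)%997=807 [pair 0] h(85,84)=(85*31+84)%997=725 [pair 1] h(83,36)=(83*31+36)%997=615 [pair 2] h(78,79)=(78*31+79)%997=503 [pair 3] h(24,24)=(24*31+24)%997=768 [pair 4] -> [807, 725, 615, 503, 768]
  Sibling for proof at L0: 83
L2: h(807,725)=(807*31+725)%997=817 [pair 0] h(615,503)=(615*31+503)%997=625 [pair 1] h(768,768)=(768*31+768)%997=648 [pair 2] -> [817, 625, 648]
  Sibling for proof at L1: 503
L3: h(817,625)=(817*31+625)%997=30 [pair 0] h(648,648)=(648*31+648)%997=796 [pair 1] -> [30, 796]
  Sibling for proof at L2: 817
L4: h(30,796)=(30*31+796)%997=729 [pair 0] -> [729]
  Sibling for proof at L3: 796
Root: 729
Proof path (sibling hashes from leaf to root): [83, 503, 817, 796]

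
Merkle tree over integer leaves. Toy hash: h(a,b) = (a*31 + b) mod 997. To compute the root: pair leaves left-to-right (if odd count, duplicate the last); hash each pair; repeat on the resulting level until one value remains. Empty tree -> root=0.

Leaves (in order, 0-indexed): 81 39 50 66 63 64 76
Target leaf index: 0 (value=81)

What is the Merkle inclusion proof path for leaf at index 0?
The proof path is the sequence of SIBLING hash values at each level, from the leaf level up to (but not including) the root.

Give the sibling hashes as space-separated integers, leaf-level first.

Answer: 39 619 154

Derivation:
L0 (leaves): [81, 39, 50, 66, 63, 64, 76], target index=0
L1: h(81,39)=(81*31+39)%997=556 [pair 0] h(50,66)=(50*31+66)%997=619 [pair 1] h(63,64)=(63*31+64)%997=23 [pair 2] h(76,76)=(76*31+76)%997=438 [pair 3] -> [556, 619, 23, 438]
  Sibling for proof at L0: 39
L2: h(556,619)=(556*31+619)%997=906 [pair 0] h(23,438)=(23*31+438)%997=154 [pair 1] -> [906, 154]
  Sibling for proof at L1: 619
L3: h(906,154)=(906*31+154)%997=324 [pair 0] -> [324]
  Sibling for proof at L2: 154
Root: 324
Proof path (sibling hashes from leaf to root): [39, 619, 154]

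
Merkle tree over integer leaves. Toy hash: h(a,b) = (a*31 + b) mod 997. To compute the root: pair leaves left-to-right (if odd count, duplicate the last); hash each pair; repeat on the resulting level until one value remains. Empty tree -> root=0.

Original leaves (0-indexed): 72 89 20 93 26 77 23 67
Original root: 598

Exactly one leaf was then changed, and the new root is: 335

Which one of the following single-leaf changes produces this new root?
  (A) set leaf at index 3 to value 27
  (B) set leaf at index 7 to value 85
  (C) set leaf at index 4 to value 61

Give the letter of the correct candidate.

Answer: C

Derivation:
Original leaves: [72, 89, 20, 93, 26, 77, 23, 67]
Target new root: 335
Try each candidate change and compute the resulting root:
Candidate A: set leaf[3] = 27 -> leaves = [72, 89, 20, 27, 26, 77, 23, 67]
  L0: [72, 89, 20, 27, 26, 77, 23, 67]
  L1: h(72,89)=(72*31+89)%997=327 h(20,27)=(20*31+27)%997=647 h(26,77)=(26*31+77)%997=883 h(23,67)=(23*31+67)%997=780 -> [327, 647, 883, 780]
  L2: h(327,647)=(327*31+647)%997=814 h(883,780)=(883*31+780)%997=237 -> [814, 237]
  L3: h(814,237)=(814*31+237)%997=546 -> [546]
  root = 546 != target 335
Candidate B: set leaf[7] = 85 -> leaves = [72, 89, 20, 93, 26, 77, 23, 85]
  L0: [72, 89, 20, 93, 26, 77, 23, 85]
  L1: h(72,89)=(72*31+89)%997=327 h(20,93)=(20*31+93)%997=713 h(26,77)=(26*31+77)%997=883 h(23,85)=(23*31+85)%997=798 -> [327, 713, 883, 798]
  L2: h(327,713)=(327*31+713)%997=880 h(883,798)=(883*31+798)%997=255 -> [880, 255]
  L3: h(880,255)=(880*31+255)%997=616 -> [616]
  root = 616 != target 335
Candidate C: set leaf[4] = 61 -> leaves = [72, 89, 20, 93, 61, 77, 23, 67]
  L0: [72, 89, 20, 93, 61, 77, 23, 67]
  L1: h(72,89)=(72*31+89)%997=327 h(20,93)=(20*31+93)%997=713 h(61,77)=(61*31+77)%997=971 h(23,67)=(23*31+67)%997=780 -> [327, 713, 971, 780]
  L2: h(327,713)=(327*31+713)%997=880 h(971,780)=(971*31+780)%997=971 -> [880, 971]
  L3: h(880,971)=(880*31+971)%997=335 -> [335]
  root = 335 == target 335  ** MATCH **
Candidate C produces the target root.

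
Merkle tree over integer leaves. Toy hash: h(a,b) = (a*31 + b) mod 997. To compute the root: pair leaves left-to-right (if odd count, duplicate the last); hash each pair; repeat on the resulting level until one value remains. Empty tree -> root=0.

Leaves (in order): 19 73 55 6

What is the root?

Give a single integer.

L0: [19, 73, 55, 6]
L1: h(19,73)=(19*31+73)%997=662 h(55,6)=(55*31+6)%997=714 -> [662, 714]
L2: h(662,714)=(662*31+714)%997=299 -> [299]

Answer: 299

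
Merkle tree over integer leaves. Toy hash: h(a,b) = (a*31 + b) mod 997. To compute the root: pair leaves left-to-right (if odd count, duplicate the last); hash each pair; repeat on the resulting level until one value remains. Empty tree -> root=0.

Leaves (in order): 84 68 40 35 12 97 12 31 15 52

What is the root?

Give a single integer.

Answer: 632

Derivation:
L0: [84, 68, 40, 35, 12, 97, 12, 31, 15, 52]
L1: h(84,68)=(84*31+68)%997=678 h(40,35)=(40*31+35)%997=278 h(12,97)=(12*31+97)%997=469 h(12,31)=(12*31+31)%997=403 h(15,52)=(15*31+52)%997=517 -> [678, 278, 469, 403, 517]
L2: h(678,278)=(678*31+278)%997=359 h(469,403)=(469*31+403)%997=984 h(517,517)=(517*31+517)%997=592 -> [359, 984, 592]
L3: h(359,984)=(359*31+984)%997=149 h(592,592)=(592*31+592)%997=1 -> [149, 1]
L4: h(149,1)=(149*31+1)%997=632 -> [632]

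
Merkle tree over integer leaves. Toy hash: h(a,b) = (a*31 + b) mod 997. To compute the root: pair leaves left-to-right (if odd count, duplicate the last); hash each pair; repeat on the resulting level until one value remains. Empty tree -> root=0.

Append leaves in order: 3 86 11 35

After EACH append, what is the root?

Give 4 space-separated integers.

Answer: 3 179 916 940

Derivation:
After append 3 (leaves=[3]):
  L0: [3]
  root=3
After append 86 (leaves=[3, 86]):
  L0: [3, 86]
  L1: h(3,86)=(3*31+86)%997=179 -> [179]
  root=179
After append 11 (leaves=[3, 86, 11]):
  L0: [3, 86, 11]
  L1: h(3,86)=(3*31+86)%997=179 h(11,11)=(11*31+11)%997=352 -> [179, 352]
  L2: h(179,352)=(179*31+352)%997=916 -> [916]
  root=916
After append 35 (leaves=[3, 86, 11, 35]):
  L0: [3, 86, 11, 35]
  L1: h(3,86)=(3*31+86)%997=179 h(11,35)=(11*31+35)%997=376 -> [179, 376]
  L2: h(179,376)=(179*31+376)%997=940 -> [940]
  root=940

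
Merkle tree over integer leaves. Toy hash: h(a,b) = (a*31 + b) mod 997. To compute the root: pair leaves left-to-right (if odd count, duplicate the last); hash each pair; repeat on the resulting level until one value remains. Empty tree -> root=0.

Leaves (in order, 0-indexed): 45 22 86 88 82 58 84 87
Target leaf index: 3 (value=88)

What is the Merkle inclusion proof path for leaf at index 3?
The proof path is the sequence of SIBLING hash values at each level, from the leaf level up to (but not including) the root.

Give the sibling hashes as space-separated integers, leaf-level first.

Answer: 86 420 540

Derivation:
L0 (leaves): [45, 22, 86, 88, 82, 58, 84, 87], target index=3
L1: h(45,22)=(45*31+22)%997=420 [pair 0] h(86,88)=(86*31+88)%997=760 [pair 1] h(82,58)=(82*31+58)%997=606 [pair 2] h(84,87)=(84*31+87)%997=697 [pair 3] -> [420, 760, 606, 697]
  Sibling for proof at L0: 86
L2: h(420,760)=(420*31+760)%997=819 [pair 0] h(606,697)=(606*31+697)%997=540 [pair 1] -> [819, 540]
  Sibling for proof at L1: 420
L3: h(819,540)=(819*31+540)%997=7 [pair 0] -> [7]
  Sibling for proof at L2: 540
Root: 7
Proof path (sibling hashes from leaf to root): [86, 420, 540]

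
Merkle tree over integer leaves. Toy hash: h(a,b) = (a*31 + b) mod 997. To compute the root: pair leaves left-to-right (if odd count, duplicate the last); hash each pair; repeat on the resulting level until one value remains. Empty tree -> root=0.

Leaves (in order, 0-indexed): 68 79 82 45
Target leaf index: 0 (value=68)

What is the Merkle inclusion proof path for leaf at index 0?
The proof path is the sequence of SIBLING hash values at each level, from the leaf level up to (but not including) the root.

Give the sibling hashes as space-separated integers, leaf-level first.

L0 (leaves): [68, 79, 82, 45], target index=0
L1: h(68,79)=(68*31+79)%997=193 [pair 0] h(82,45)=(82*31+45)%997=593 [pair 1] -> [193, 593]
  Sibling for proof at L0: 79
L2: h(193,593)=(193*31+593)%997=594 [pair 0] -> [594]
  Sibling for proof at L1: 593
Root: 594
Proof path (sibling hashes from leaf to root): [79, 593]

Answer: 79 593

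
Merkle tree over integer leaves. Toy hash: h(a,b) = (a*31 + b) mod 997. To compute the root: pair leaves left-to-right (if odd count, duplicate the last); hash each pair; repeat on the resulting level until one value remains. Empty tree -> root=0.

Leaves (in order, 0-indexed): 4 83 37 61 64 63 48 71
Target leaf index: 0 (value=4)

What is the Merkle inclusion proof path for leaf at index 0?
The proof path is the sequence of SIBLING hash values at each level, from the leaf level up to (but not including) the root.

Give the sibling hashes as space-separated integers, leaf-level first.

Answer: 83 211 211

Derivation:
L0 (leaves): [4, 83, 37, 61, 64, 63, 48, 71], target index=0
L1: h(4,83)=(4*31+83)%997=207 [pair 0] h(37,61)=(37*31+61)%997=211 [pair 1] h(64,63)=(64*31+63)%997=53 [pair 2] h(48,71)=(48*31+71)%997=562 [pair 3] -> [207, 211, 53, 562]
  Sibling for proof at L0: 83
L2: h(207,211)=(207*31+211)%997=646 [pair 0] h(53,562)=(53*31+562)%997=211 [pair 1] -> [646, 211]
  Sibling for proof at L1: 211
L3: h(646,211)=(646*31+211)%997=297 [pair 0] -> [297]
  Sibling for proof at L2: 211
Root: 297
Proof path (sibling hashes from leaf to root): [83, 211, 211]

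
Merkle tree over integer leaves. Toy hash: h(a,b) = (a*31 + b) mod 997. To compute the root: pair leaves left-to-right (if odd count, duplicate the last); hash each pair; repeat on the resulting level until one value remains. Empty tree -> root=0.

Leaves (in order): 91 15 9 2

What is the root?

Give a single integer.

Answer: 461

Derivation:
L0: [91, 15, 9, 2]
L1: h(91,15)=(91*31+15)%997=842 h(9,2)=(9*31+2)%997=281 -> [842, 281]
L2: h(842,281)=(842*31+281)%997=461 -> [461]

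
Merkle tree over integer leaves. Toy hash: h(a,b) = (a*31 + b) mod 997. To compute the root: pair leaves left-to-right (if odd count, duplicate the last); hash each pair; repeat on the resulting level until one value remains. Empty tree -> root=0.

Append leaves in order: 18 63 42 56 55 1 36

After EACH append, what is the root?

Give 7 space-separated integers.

Answer: 18 621 655 669 290 556 2

Derivation:
After append 18 (leaves=[18]):
  L0: [18]
  root=18
After append 63 (leaves=[18, 63]):
  L0: [18, 63]
  L1: h(18,63)=(18*31+63)%997=621 -> [621]
  root=621
After append 42 (leaves=[18, 63, 42]):
  L0: [18, 63, 42]
  L1: h(18,63)=(18*31+63)%997=621 h(42,42)=(42*31+42)%997=347 -> [621, 347]
  L2: h(621,347)=(621*31+347)%997=655 -> [655]
  root=655
After append 56 (leaves=[18, 63, 42, 56]):
  L0: [18, 63, 42, 56]
  L1: h(18,63)=(18*31+63)%997=621 h(42,56)=(42*31+56)%997=361 -> [621, 361]
  L2: h(621,361)=(621*31+361)%997=669 -> [669]
  root=669
After append 55 (leaves=[18, 63, 42, 56, 55]):
  L0: [18, 63, 42, 56, 55]
  L1: h(18,63)=(18*31+63)%997=621 h(42,56)=(42*31+56)%997=361 h(55,55)=(55*31+55)%997=763 -> [621, 361, 763]
  L2: h(621,361)=(621*31+361)%997=669 h(763,763)=(763*31+763)%997=488 -> [669, 488]
  L3: h(669,488)=(669*31+488)%997=290 -> [290]
  root=290
After append 1 (leaves=[18, 63, 42, 56, 55, 1]):
  L0: [18, 63, 42, 56, 55, 1]
  L1: h(18,63)=(18*31+63)%997=621 h(42,56)=(42*31+56)%997=361 h(55,1)=(55*31+1)%997=709 -> [621, 361, 709]
  L2: h(621,361)=(621*31+361)%997=669 h(709,709)=(709*31+709)%997=754 -> [669, 754]
  L3: h(669,754)=(669*31+754)%997=556 -> [556]
  root=556
After append 36 (leaves=[18, 63, 42, 56, 55, 1, 36]):
  L0: [18, 63, 42, 56, 55, 1, 36]
  L1: h(18,63)=(18*31+63)%997=621 h(42,56)=(42*31+56)%997=361 h(55,1)=(55*31+1)%997=709 h(36,36)=(36*31+36)%997=155 -> [621, 361, 709, 155]
  L2: h(621,361)=(621*31+361)%997=669 h(709,155)=(709*31+155)%997=200 -> [669, 200]
  L3: h(669,200)=(669*31+200)%997=2 -> [2]
  root=2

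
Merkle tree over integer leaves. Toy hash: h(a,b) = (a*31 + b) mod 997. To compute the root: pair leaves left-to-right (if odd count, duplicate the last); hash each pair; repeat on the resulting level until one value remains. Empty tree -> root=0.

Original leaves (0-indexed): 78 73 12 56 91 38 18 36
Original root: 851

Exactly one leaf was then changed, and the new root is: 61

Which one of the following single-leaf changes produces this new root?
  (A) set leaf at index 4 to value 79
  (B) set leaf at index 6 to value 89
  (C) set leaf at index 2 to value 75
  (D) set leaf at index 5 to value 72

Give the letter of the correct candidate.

Answer: B

Derivation:
Original leaves: [78, 73, 12, 56, 91, 38, 18, 36]
Target new root: 61
Try each candidate change and compute the resulting root:
Candidate A: set leaf[4] = 79 -> leaves = [78, 73, 12, 56, 79, 38, 18, 36]
  L0: [78, 73, 12, 56, 79, 38, 18, 36]
  L1: h(78,73)=(78*31+73)%997=497 h(12,56)=(12*31+56)%997=428 h(79,38)=(79*31+38)%997=493 h(18,36)=(18*31+36)%997=594 -> [497, 428, 493, 594]
  L2: h(497,428)=(497*31+428)%997=880 h(493,594)=(493*31+594)%997=922 -> [880, 922]
  L3: h(880,922)=(880*31+922)%997=286 -> [286]
  root = 286 != target 61
Candidate B: set leaf[6] = 89 -> leaves = [78, 73, 12, 56, 91, 38, 89, 36]
  L0: [78, 73, 12, 56, 91, 38, 89, 36]
  L1: h(78,73)=(78*31+73)%997=497 h(12,56)=(12*31+56)%997=428 h(91,38)=(91*31+38)%997=865 h(89,36)=(89*31+36)%997=801 -> [497, 428, 865, 801]
  L2: h(497,428)=(497*31+428)%997=880 h(865,801)=(865*31+801)%997=697 -> [880, 697]
  L3: h(880,697)=(880*31+697)%997=61 -> [61]
  root = 61 == target 61  ** MATCH **
Candidate C: set leaf[2] = 75 -> leaves = [78, 73, 75, 56, 91, 38, 18, 36]
  L0: [78, 73, 75, 56, 91, 38, 18, 36]
  L1: h(78,73)=(78*31+73)%997=497 h(75,56)=(75*31+56)%997=387 h(91,38)=(91*31+38)%997=865 h(18,36)=(18*31+36)%997=594 -> [497, 387, 865, 594]
  L2: h(497,387)=(497*31+387)%997=839 h(865,594)=(865*31+594)%997=490 -> [839, 490]
  L3: h(839,490)=(839*31+490)%997=577 -> [577]
  root = 577 != target 61
Candidate D: set leaf[5] = 72 -> leaves = [78, 73, 12, 56, 91, 72, 18, 36]
  L0: [78, 73, 12, 56, 91, 72, 18, 36]
  L1: h(78,73)=(78*31+73)%997=497 h(12,56)=(12*31+56)%997=428 h(91,72)=(91*31+72)%997=899 h(18,36)=(18*31+36)%997=594 -> [497, 428, 899, 594]
  L2: h(497,428)=(497*31+428)%997=880 h(899,594)=(899*31+594)%997=547 -> [880, 547]
  L3: h(880,547)=(880*31+547)%997=908 -> [908]
  root = 908 != target 61
Candidate B produces the target root.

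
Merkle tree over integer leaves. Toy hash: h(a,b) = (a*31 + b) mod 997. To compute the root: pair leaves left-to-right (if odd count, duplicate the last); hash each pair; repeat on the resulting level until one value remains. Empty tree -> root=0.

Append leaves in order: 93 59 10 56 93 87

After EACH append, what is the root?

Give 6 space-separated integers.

Answer: 93 948 795 841 666 474

Derivation:
After append 93 (leaves=[93]):
  L0: [93]
  root=93
After append 59 (leaves=[93, 59]):
  L0: [93, 59]
  L1: h(93,59)=(93*31+59)%997=948 -> [948]
  root=948
After append 10 (leaves=[93, 59, 10]):
  L0: [93, 59, 10]
  L1: h(93,59)=(93*31+59)%997=948 h(10,10)=(10*31+10)%997=320 -> [948, 320]
  L2: h(948,320)=(948*31+320)%997=795 -> [795]
  root=795
After append 56 (leaves=[93, 59, 10, 56]):
  L0: [93, 59, 10, 56]
  L1: h(93,59)=(93*31+59)%997=948 h(10,56)=(10*31+56)%997=366 -> [948, 366]
  L2: h(948,366)=(948*31+366)%997=841 -> [841]
  root=841
After append 93 (leaves=[93, 59, 10, 56, 93]):
  L0: [93, 59, 10, 56, 93]
  L1: h(93,59)=(93*31+59)%997=948 h(10,56)=(10*31+56)%997=366 h(93,93)=(93*31+93)%997=982 -> [948, 366, 982]
  L2: h(948,366)=(948*31+366)%997=841 h(982,982)=(982*31+982)%997=517 -> [841, 517]
  L3: h(841,517)=(841*31+517)%997=666 -> [666]
  root=666
After append 87 (leaves=[93, 59, 10, 56, 93, 87]):
  L0: [93, 59, 10, 56, 93, 87]
  L1: h(93,59)=(93*31+59)%997=948 h(10,56)=(10*31+56)%997=366 h(93,87)=(93*31+87)%997=976 -> [948, 366, 976]
  L2: h(948,366)=(948*31+366)%997=841 h(976,976)=(976*31+976)%997=325 -> [841, 325]
  L3: h(841,325)=(841*31+325)%997=474 -> [474]
  root=474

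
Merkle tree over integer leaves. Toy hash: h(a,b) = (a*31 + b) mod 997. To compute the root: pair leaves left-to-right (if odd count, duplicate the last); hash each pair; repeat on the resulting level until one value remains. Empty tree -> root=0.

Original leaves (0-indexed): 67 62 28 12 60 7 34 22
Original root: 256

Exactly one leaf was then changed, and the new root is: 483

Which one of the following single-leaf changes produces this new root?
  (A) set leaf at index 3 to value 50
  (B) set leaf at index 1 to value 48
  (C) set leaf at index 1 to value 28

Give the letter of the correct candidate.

Answer: C

Derivation:
Original leaves: [67, 62, 28, 12, 60, 7, 34, 22]
Target new root: 483
Try each candidate change and compute the resulting root:
Candidate A: set leaf[3] = 50 -> leaves = [67, 62, 28, 50, 60, 7, 34, 22]
  L0: [67, 62, 28, 50, 60, 7, 34, 22]
  L1: h(67,62)=(67*31+62)%997=145 h(28,50)=(28*31+50)%997=918 h(60,7)=(60*31+7)%997=870 h(34,22)=(34*31+22)%997=79 -> [145, 918, 870, 79]
  L2: h(145,918)=(145*31+918)%997=428 h(870,79)=(870*31+79)%997=130 -> [428, 130]
  L3: h(428,130)=(428*31+130)%997=437 -> [437]
  root = 437 != target 483
Candidate B: set leaf[1] = 48 -> leaves = [67, 48, 28, 12, 60, 7, 34, 22]
  L0: [67, 48, 28, 12, 60, 7, 34, 22]
  L1: h(67,48)=(67*31+48)%997=131 h(28,12)=(28*31+12)%997=880 h(60,7)=(60*31+7)%997=870 h(34,22)=(34*31+22)%997=79 -> [131, 880, 870, 79]
  L2: h(131,880)=(131*31+880)%997=953 h(870,79)=(870*31+79)%997=130 -> [953, 130]
  L3: h(953,130)=(953*31+130)%997=760 -> [760]
  root = 760 != target 483
Candidate C: set leaf[1] = 28 -> leaves = [67, 28, 28, 12, 60, 7, 34, 22]
  L0: [67, 28, 28, 12, 60, 7, 34, 22]
  L1: h(67,28)=(67*31+28)%997=111 h(28,12)=(28*31+12)%997=880 h(60,7)=(60*31+7)%997=870 h(34,22)=(34*31+22)%997=79 -> [111, 880, 870, 79]
  L2: h(111,880)=(111*31+880)%997=333 h(870,79)=(870*31+79)%997=130 -> [333, 130]
  L3: h(333,130)=(333*31+130)%997=483 -> [483]
  root = 483 == target 483  ** MATCH **
Candidate C produces the target root.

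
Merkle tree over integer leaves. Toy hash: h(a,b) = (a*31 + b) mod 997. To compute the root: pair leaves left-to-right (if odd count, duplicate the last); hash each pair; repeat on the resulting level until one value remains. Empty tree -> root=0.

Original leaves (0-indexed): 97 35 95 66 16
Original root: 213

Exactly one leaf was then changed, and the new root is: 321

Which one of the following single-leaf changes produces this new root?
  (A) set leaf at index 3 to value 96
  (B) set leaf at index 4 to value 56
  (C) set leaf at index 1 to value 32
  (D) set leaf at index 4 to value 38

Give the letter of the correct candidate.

Answer: C

Derivation:
Original leaves: [97, 35, 95, 66, 16]
Target new root: 321
Try each candidate change and compute the resulting root:
Candidate A: set leaf[3] = 96 -> leaves = [97, 35, 95, 96, 16]
  L0: [97, 35, 95, 96, 16]
  L1: h(97,35)=(97*31+35)%997=51 h(95,96)=(95*31+96)%997=50 h(16,16)=(16*31+16)%997=512 -> [51, 50, 512]
  L2: h(51,50)=(51*31+50)%997=634 h(512,512)=(512*31+512)%997=432 -> [634, 432]
  L3: h(634,432)=(634*31+432)%997=146 -> [146]
  root = 146 != target 321
Candidate B: set leaf[4] = 56 -> leaves = [97, 35, 95, 66, 56]
  L0: [97, 35, 95, 66, 56]
  L1: h(97,35)=(97*31+35)%997=51 h(95,66)=(95*31+66)%997=20 h(56,56)=(56*31+56)%997=795 -> [51, 20, 795]
  L2: h(51,20)=(51*31+20)%997=604 h(795,795)=(795*31+795)%997=515 -> [604, 515]
  L3: h(604,515)=(604*31+515)%997=296 -> [296]
  root = 296 != target 321
Candidate C: set leaf[1] = 32 -> leaves = [97, 32, 95, 66, 16]
  L0: [97, 32, 95, 66, 16]
  L1: h(97,32)=(97*31+32)%997=48 h(95,66)=(95*31+66)%997=20 h(16,16)=(16*31+16)%997=512 -> [48, 20, 512]
  L2: h(48,20)=(48*31+20)%997=511 h(512,512)=(512*31+512)%997=432 -> [511, 432]
  L3: h(511,432)=(511*31+432)%997=321 -> [321]
  root = 321 == target 321  ** MATCH **
Candidate D: set leaf[4] = 38 -> leaves = [97, 35, 95, 66, 38]
  L0: [97, 35, 95, 66, 38]
  L1: h(97,35)=(97*31+35)%997=51 h(95,66)=(95*31+66)%997=20 h(38,38)=(38*31+38)%997=219 -> [51, 20, 219]
  L2: h(51,20)=(51*31+20)%997=604 h(219,219)=(219*31+219)%997=29 -> [604, 29]
  L3: h(604,29)=(604*31+29)%997=807 -> [807]
  root = 807 != target 321
Candidate C produces the target root.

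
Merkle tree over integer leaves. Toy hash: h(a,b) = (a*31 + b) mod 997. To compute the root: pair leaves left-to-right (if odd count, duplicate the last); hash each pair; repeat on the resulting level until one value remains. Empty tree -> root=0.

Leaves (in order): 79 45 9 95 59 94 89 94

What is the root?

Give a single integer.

L0: [79, 45, 9, 95, 59, 94, 89, 94]
L1: h(79,45)=(79*31+45)%997=500 h(9,95)=(9*31+95)%997=374 h(59,94)=(59*31+94)%997=926 h(89,94)=(89*31+94)%997=859 -> [500, 374, 926, 859]
L2: h(500,374)=(500*31+374)%997=919 h(926,859)=(926*31+859)%997=652 -> [919, 652]
L3: h(919,652)=(919*31+652)%997=228 -> [228]

Answer: 228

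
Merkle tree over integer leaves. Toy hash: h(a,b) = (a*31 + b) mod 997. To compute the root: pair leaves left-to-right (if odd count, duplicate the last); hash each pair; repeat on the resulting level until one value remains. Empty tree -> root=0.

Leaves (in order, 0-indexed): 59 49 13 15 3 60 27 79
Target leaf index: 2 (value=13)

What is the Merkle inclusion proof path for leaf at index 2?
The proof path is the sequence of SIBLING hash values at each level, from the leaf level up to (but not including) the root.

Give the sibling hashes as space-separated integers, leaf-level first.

Answer: 15 881 674

Derivation:
L0 (leaves): [59, 49, 13, 15, 3, 60, 27, 79], target index=2
L1: h(59,49)=(59*31+49)%997=881 [pair 0] h(13,15)=(13*31+15)%997=418 [pair 1] h(3,60)=(3*31+60)%997=153 [pair 2] h(27,79)=(27*31+79)%997=916 [pair 3] -> [881, 418, 153, 916]
  Sibling for proof at L0: 15
L2: h(881,418)=(881*31+418)%997=810 [pair 0] h(153,916)=(153*31+916)%997=674 [pair 1] -> [810, 674]
  Sibling for proof at L1: 881
L3: h(810,674)=(810*31+674)%997=859 [pair 0] -> [859]
  Sibling for proof at L2: 674
Root: 859
Proof path (sibling hashes from leaf to root): [15, 881, 674]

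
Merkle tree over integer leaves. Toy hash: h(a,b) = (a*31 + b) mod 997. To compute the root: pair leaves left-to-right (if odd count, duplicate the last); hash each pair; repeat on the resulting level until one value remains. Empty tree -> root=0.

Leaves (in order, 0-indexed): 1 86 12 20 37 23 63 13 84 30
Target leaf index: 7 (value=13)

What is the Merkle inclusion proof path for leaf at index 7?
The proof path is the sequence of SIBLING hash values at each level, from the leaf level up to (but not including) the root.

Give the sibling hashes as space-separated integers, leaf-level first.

L0 (leaves): [1, 86, 12, 20, 37, 23, 63, 13, 84, 30], target index=7
L1: h(1,86)=(1*31+86)%997=117 [pair 0] h(12,20)=(12*31+20)%997=392 [pair 1] h(37,23)=(37*31+23)%997=173 [pair 2] h(63,13)=(63*31+13)%997=969 [pair 3] h(84,30)=(84*31+30)%997=640 [pair 4] -> [117, 392, 173, 969, 640]
  Sibling for proof at L0: 63
L2: h(117,392)=(117*31+392)%997=31 [pair 0] h(173,969)=(173*31+969)%997=350 [pair 1] h(640,640)=(640*31+640)%997=540 [pair 2] -> [31, 350, 540]
  Sibling for proof at L1: 173
L3: h(31,350)=(31*31+350)%997=314 [pair 0] h(540,540)=(540*31+540)%997=331 [pair 1] -> [314, 331]
  Sibling for proof at L2: 31
L4: h(314,331)=(314*31+331)%997=95 [pair 0] -> [95]
  Sibling for proof at L3: 331
Root: 95
Proof path (sibling hashes from leaf to root): [63, 173, 31, 331]

Answer: 63 173 31 331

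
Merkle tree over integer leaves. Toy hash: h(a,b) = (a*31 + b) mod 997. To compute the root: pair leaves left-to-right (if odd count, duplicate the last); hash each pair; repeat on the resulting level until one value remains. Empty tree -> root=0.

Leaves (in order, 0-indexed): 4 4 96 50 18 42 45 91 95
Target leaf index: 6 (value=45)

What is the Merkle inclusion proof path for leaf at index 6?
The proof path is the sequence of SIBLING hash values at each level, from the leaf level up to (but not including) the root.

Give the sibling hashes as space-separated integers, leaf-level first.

Answer: 91 600 15 326

Derivation:
L0 (leaves): [4, 4, 96, 50, 18, 42, 45, 91, 95], target index=6
L1: h(4,4)=(4*31+4)%997=128 [pair 0] h(96,50)=(96*31+50)%997=35 [pair 1] h(18,42)=(18*31+42)%997=600 [pair 2] h(45,91)=(45*31+91)%997=489 [pair 3] h(95,95)=(95*31+95)%997=49 [pair 4] -> [128, 35, 600, 489, 49]
  Sibling for proof at L0: 91
L2: h(128,35)=(128*31+35)%997=15 [pair 0] h(600,489)=(600*31+489)%997=146 [pair 1] h(49,49)=(49*31+49)%997=571 [pair 2] -> [15, 146, 571]
  Sibling for proof at L1: 600
L3: h(15,146)=(15*31+146)%997=611 [pair 0] h(571,571)=(571*31+571)%997=326 [pair 1] -> [611, 326]
  Sibling for proof at L2: 15
L4: h(611,326)=(611*31+326)%997=324 [pair 0] -> [324]
  Sibling for proof at L3: 326
Root: 324
Proof path (sibling hashes from leaf to root): [91, 600, 15, 326]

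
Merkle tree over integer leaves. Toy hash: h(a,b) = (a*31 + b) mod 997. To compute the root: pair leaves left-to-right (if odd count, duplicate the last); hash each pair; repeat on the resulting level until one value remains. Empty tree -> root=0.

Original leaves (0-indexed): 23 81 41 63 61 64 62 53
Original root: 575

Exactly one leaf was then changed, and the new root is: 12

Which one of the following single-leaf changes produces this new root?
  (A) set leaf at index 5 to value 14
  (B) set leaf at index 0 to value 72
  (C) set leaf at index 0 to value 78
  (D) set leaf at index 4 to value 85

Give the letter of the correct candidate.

Original leaves: [23, 81, 41, 63, 61, 64, 62, 53]
Target new root: 12
Try each candidate change and compute the resulting root:
Candidate A: set leaf[5] = 14 -> leaves = [23, 81, 41, 63, 61, 14, 62, 53]
  L0: [23, 81, 41, 63, 61, 14, 62, 53]
  L1: h(23,81)=(23*31+81)%997=794 h(41,63)=(41*31+63)%997=337 h(61,14)=(61*31+14)%997=908 h(62,53)=(62*31+53)%997=978 -> [794, 337, 908, 978]
  L2: h(794,337)=(794*31+337)%997=26 h(908,978)=(908*31+978)%997=213 -> [26, 213]
  L3: h(26,213)=(26*31+213)%997=22 -> [22]
  root = 22 != target 12
Candidate B: set leaf[0] = 72 -> leaves = [72, 81, 41, 63, 61, 64, 62, 53]
  L0: [72, 81, 41, 63, 61, 64, 62, 53]
  L1: h(72,81)=(72*31+81)%997=319 h(41,63)=(41*31+63)%997=337 h(61,64)=(61*31+64)%997=958 h(62,53)=(62*31+53)%997=978 -> [319, 337, 958, 978]
  L2: h(319,337)=(319*31+337)%997=256 h(958,978)=(958*31+978)%997=766 -> [256, 766]
  L3: h(256,766)=(256*31+766)%997=726 -> [726]
  root = 726 != target 12
Candidate C: set leaf[0] = 78 -> leaves = [78, 81, 41, 63, 61, 64, 62, 53]
  L0: [78, 81, 41, 63, 61, 64, 62, 53]
  L1: h(78,81)=(78*31+81)%997=505 h(41,63)=(41*31+63)%997=337 h(61,64)=(61*31+64)%997=958 h(62,53)=(62*31+53)%997=978 -> [505, 337, 958, 978]
  L2: h(505,337)=(505*31+337)%997=40 h(958,978)=(958*31+978)%997=766 -> [40, 766]
  L3: h(40,766)=(40*31+766)%997=12 -> [12]
  root = 12 == target 12  ** MATCH **
Candidate D: set leaf[4] = 85 -> leaves = [23, 81, 41, 63, 85, 64, 62, 53]
  L0: [23, 81, 41, 63, 85, 64, 62, 53]
  L1: h(23,81)=(23*31+81)%997=794 h(41,63)=(41*31+63)%997=337 h(85,64)=(85*31+64)%997=705 h(62,53)=(62*31+53)%997=978 -> [794, 337, 705, 978]
  L2: h(794,337)=(794*31+337)%997=26 h(705,978)=(705*31+978)%997=899 -> [26, 899]
  L3: h(26,899)=(26*31+899)%997=708 -> [708]
  root = 708 != target 12
Candidate C produces the target root.

Answer: C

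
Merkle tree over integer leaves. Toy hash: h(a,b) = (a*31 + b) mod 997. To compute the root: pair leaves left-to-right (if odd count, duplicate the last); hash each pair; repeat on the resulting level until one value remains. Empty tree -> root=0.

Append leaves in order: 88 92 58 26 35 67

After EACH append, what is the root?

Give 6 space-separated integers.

Answer: 88 826 543 511 834 861

Derivation:
After append 88 (leaves=[88]):
  L0: [88]
  root=88
After append 92 (leaves=[88, 92]):
  L0: [88, 92]
  L1: h(88,92)=(88*31+92)%997=826 -> [826]
  root=826
After append 58 (leaves=[88, 92, 58]):
  L0: [88, 92, 58]
  L1: h(88,92)=(88*31+92)%997=826 h(58,58)=(58*31+58)%997=859 -> [826, 859]
  L2: h(826,859)=(826*31+859)%997=543 -> [543]
  root=543
After append 26 (leaves=[88, 92, 58, 26]):
  L0: [88, 92, 58, 26]
  L1: h(88,92)=(88*31+92)%997=826 h(58,26)=(58*31+26)%997=827 -> [826, 827]
  L2: h(826,827)=(826*31+827)%997=511 -> [511]
  root=511
After append 35 (leaves=[88, 92, 58, 26, 35]):
  L0: [88, 92, 58, 26, 35]
  L1: h(88,92)=(88*31+92)%997=826 h(58,26)=(58*31+26)%997=827 h(35,35)=(35*31+35)%997=123 -> [826, 827, 123]
  L2: h(826,827)=(826*31+827)%997=511 h(123,123)=(123*31+123)%997=945 -> [511, 945]
  L3: h(511,945)=(511*31+945)%997=834 -> [834]
  root=834
After append 67 (leaves=[88, 92, 58, 26, 35, 67]):
  L0: [88, 92, 58, 26, 35, 67]
  L1: h(88,92)=(88*31+92)%997=826 h(58,26)=(58*31+26)%997=827 h(35,67)=(35*31+67)%997=155 -> [826, 827, 155]
  L2: h(826,827)=(826*31+827)%997=511 h(155,155)=(155*31+155)%997=972 -> [511, 972]
  L3: h(511,972)=(511*31+972)%997=861 -> [861]
  root=861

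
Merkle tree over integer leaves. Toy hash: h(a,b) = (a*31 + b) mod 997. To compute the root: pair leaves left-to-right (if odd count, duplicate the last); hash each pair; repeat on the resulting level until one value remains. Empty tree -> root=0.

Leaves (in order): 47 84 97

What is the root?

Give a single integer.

Answer: 28

Derivation:
L0: [47, 84, 97]
L1: h(47,84)=(47*31+84)%997=544 h(97,97)=(97*31+97)%997=113 -> [544, 113]
L2: h(544,113)=(544*31+113)%997=28 -> [28]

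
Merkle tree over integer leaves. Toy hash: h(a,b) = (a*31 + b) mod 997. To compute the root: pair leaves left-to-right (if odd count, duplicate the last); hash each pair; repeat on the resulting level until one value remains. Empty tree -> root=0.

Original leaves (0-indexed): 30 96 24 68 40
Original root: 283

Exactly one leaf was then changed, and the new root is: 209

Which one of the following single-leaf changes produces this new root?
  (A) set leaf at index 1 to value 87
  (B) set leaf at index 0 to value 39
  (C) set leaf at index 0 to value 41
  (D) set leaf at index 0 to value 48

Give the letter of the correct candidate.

Answer: B

Derivation:
Original leaves: [30, 96, 24, 68, 40]
Target new root: 209
Try each candidate change and compute the resulting root:
Candidate A: set leaf[1] = 87 -> leaves = [30, 87, 24, 68, 40]
  L0: [30, 87, 24, 68, 40]
  L1: h(30,87)=(30*31+87)%997=20 h(24,68)=(24*31+68)%997=812 h(40,40)=(40*31+40)%997=283 -> [20, 812, 283]
  L2: h(20,812)=(20*31+812)%997=435 h(283,283)=(283*31+283)%997=83 -> [435, 83]
  L3: h(435,83)=(435*31+83)%997=607 -> [607]
  root = 607 != target 209
Candidate B: set leaf[0] = 39 -> leaves = [39, 96, 24, 68, 40]
  L0: [39, 96, 24, 68, 40]
  L1: h(39,96)=(39*31+96)%997=308 h(24,68)=(24*31+68)%997=812 h(40,40)=(40*31+40)%997=283 -> [308, 812, 283]
  L2: h(308,812)=(308*31+812)%997=390 h(283,283)=(283*31+283)%997=83 -> [390, 83]
  L3: h(390,83)=(390*31+83)%997=209 -> [209]
  root = 209 == target 209  ** MATCH **
Candidate C: set leaf[0] = 41 -> leaves = [41, 96, 24, 68, 40]
  L0: [41, 96, 24, 68, 40]
  L1: h(41,96)=(41*31+96)%997=370 h(24,68)=(24*31+68)%997=812 h(40,40)=(40*31+40)%997=283 -> [370, 812, 283]
  L2: h(370,812)=(370*31+812)%997=318 h(283,283)=(283*31+283)%997=83 -> [318, 83]
  L3: h(318,83)=(318*31+83)%997=968 -> [968]
  root = 968 != target 209
Candidate D: set leaf[0] = 48 -> leaves = [48, 96, 24, 68, 40]
  L0: [48, 96, 24, 68, 40]
  L1: h(48,96)=(48*31+96)%997=587 h(24,68)=(24*31+68)%997=812 h(40,40)=(40*31+40)%997=283 -> [587, 812, 283]
  L2: h(587,812)=(587*31+812)%997=66 h(283,283)=(283*31+283)%997=83 -> [66, 83]
  L3: h(66,83)=(66*31+83)%997=135 -> [135]
  root = 135 != target 209
Candidate B produces the target root.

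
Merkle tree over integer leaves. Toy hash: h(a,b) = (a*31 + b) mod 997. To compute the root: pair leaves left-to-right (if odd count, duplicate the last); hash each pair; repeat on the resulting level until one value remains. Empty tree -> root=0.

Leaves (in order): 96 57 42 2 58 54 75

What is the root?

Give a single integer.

L0: [96, 57, 42, 2, 58, 54, 75]
L1: h(96,57)=(96*31+57)%997=42 h(42,2)=(42*31+2)%997=307 h(58,54)=(58*31+54)%997=855 h(75,75)=(75*31+75)%997=406 -> [42, 307, 855, 406]
L2: h(42,307)=(42*31+307)%997=612 h(855,406)=(855*31+406)%997=989 -> [612, 989]
L3: h(612,989)=(612*31+989)%997=21 -> [21]

Answer: 21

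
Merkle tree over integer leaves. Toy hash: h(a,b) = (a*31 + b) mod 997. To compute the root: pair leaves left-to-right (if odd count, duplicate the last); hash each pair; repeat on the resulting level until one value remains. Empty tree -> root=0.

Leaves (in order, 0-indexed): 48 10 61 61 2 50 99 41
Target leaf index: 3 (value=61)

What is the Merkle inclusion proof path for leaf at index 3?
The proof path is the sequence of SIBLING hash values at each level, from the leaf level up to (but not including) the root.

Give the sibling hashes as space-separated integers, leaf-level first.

L0 (leaves): [48, 10, 61, 61, 2, 50, 99, 41], target index=3
L1: h(48,10)=(48*31+10)%997=501 [pair 0] h(61,61)=(61*31+61)%997=955 [pair 1] h(2,50)=(2*31+50)%997=112 [pair 2] h(99,41)=(99*31+41)%997=119 [pair 3] -> [501, 955, 112, 119]
  Sibling for proof at L0: 61
L2: h(501,955)=(501*31+955)%997=534 [pair 0] h(112,119)=(112*31+119)%997=600 [pair 1] -> [534, 600]
  Sibling for proof at L1: 501
L3: h(534,600)=(534*31+600)%997=205 [pair 0] -> [205]
  Sibling for proof at L2: 600
Root: 205
Proof path (sibling hashes from leaf to root): [61, 501, 600]

Answer: 61 501 600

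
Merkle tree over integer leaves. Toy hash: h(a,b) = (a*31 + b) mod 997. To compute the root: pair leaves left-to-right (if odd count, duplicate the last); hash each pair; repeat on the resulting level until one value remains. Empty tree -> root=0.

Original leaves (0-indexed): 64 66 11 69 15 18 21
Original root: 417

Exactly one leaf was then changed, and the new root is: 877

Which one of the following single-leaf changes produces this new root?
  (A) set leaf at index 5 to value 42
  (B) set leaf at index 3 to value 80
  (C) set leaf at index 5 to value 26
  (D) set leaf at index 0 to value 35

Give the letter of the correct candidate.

Answer: D

Derivation:
Original leaves: [64, 66, 11, 69, 15, 18, 21]
Target new root: 877
Try each candidate change and compute the resulting root:
Candidate A: set leaf[5] = 42 -> leaves = [64, 66, 11, 69, 15, 42, 21]
  L0: [64, 66, 11, 69, 15, 42, 21]
  L1: h(64,66)=(64*31+66)%997=56 h(11,69)=(11*31+69)%997=410 h(15,42)=(15*31+42)%997=507 h(21,21)=(21*31+21)%997=672 -> [56, 410, 507, 672]
  L2: h(56,410)=(56*31+410)%997=152 h(507,672)=(507*31+672)%997=437 -> [152, 437]
  L3: h(152,437)=(152*31+437)%997=164 -> [164]
  root = 164 != target 877
Candidate B: set leaf[3] = 80 -> leaves = [64, 66, 11, 80, 15, 18, 21]
  L0: [64, 66, 11, 80, 15, 18, 21]
  L1: h(64,66)=(64*31+66)%997=56 h(11,80)=(11*31+80)%997=421 h(15,18)=(15*31+18)%997=483 h(21,21)=(21*31+21)%997=672 -> [56, 421, 483, 672]
  L2: h(56,421)=(56*31+421)%997=163 h(483,672)=(483*31+672)%997=690 -> [163, 690]
  L3: h(163,690)=(163*31+690)%997=758 -> [758]
  root = 758 != target 877
Candidate C: set leaf[5] = 26 -> leaves = [64, 66, 11, 69, 15, 26, 21]
  L0: [64, 66, 11, 69, 15, 26, 21]
  L1: h(64,66)=(64*31+66)%997=56 h(11,69)=(11*31+69)%997=410 h(15,26)=(15*31+26)%997=491 h(21,21)=(21*31+21)%997=672 -> [56, 410, 491, 672]
  L2: h(56,410)=(56*31+410)%997=152 h(491,672)=(491*31+672)%997=938 -> [152, 938]
  L3: h(152,938)=(152*31+938)%997=665 -> [665]
  root = 665 != target 877
Candidate D: set leaf[0] = 35 -> leaves = [35, 66, 11, 69, 15, 18, 21]
  L0: [35, 66, 11, 69, 15, 18, 21]
  L1: h(35,66)=(35*31+66)%997=154 h(11,69)=(11*31+69)%997=410 h(15,18)=(15*31+18)%997=483 h(21,21)=(21*31+21)%997=672 -> [154, 410, 483, 672]
  L2: h(154,410)=(154*31+410)%997=199 h(483,672)=(483*31+672)%997=690 -> [199, 690]
  L3: h(199,690)=(199*31+690)%997=877 -> [877]
  root = 877 == target 877  ** MATCH **
Candidate D produces the target root.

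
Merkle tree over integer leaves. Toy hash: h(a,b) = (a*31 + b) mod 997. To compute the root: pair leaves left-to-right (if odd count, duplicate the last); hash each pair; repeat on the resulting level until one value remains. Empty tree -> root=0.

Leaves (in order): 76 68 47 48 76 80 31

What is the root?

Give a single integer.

Answer: 7

Derivation:
L0: [76, 68, 47, 48, 76, 80, 31]
L1: h(76,68)=(76*31+68)%997=430 h(47,48)=(47*31+48)%997=508 h(76,80)=(76*31+80)%997=442 h(31,31)=(31*31+31)%997=992 -> [430, 508, 442, 992]
L2: h(430,508)=(430*31+508)%997=877 h(442,992)=(442*31+992)%997=736 -> [877, 736]
L3: h(877,736)=(877*31+736)%997=7 -> [7]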